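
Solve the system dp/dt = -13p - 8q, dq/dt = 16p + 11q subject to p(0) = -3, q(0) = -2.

Coefficient matrix A = [[-13, -8], [16, 11]].
Characteristic polynomial det(A - λI) = λ^2 + 2λ - 15 = 0.
Eigenvalues λ = 3, -5.
For λ=3: (A-λI) row 1 is [-16, -8], so an eigenvector is (-1, 2).
For λ=-5: (A-λI) row 1 is [-8, -8], so an eigenvector is (-1, 1).
General solution: K_1e^(3t)(-1,2) + K_2e^(-5t)(-1,1).
Applying p(0)=-3, q(0)=-2 gives K_1=-5, K_2=8.

p(t) = 5e^(3t) - 8e^(-5t), q(t) = -10e^(3t) + 8e^(-5t)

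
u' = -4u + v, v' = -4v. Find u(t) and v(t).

Coefficient matrix A = [[-4, 1], [0, -4]].
Characteristic polynomial det(A - λI) = λ^2 + 8λ + 16 = 0.
Single eigenvalue λ = -4 with algebraic multiplicity 2.
Eigenvector v = (-1,0); generalized eigenvector w with (A-λI)w=v is (2,-1).
General solution: e^(-4t)[C_1·v + C_2·(t·v + w)].

u(t) = -C_1e^(-4t) - C_2te^(-4t) + 2C_2e^(-4t), v(t) = -C_2e^(-4t)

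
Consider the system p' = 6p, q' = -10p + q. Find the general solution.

p(t) = c_1e^(6t), q(t) = -2c_1e^(6t) - c_2e^(t)

Coefficient matrix A = [[6, 0], [-10, 1]].
Characteristic polynomial det(A - λI) = λ^2 - 7λ + 6 = 0.
Eigenvalues λ = 6, 1.
For λ=6: (A-λI) row 2 is [-10, -5], so an eigenvector is (1, -2).
For λ=1: (A-λI) row 1 is [5, 0], so an eigenvector is (0, -1).
General solution: c_1e^(6t)(1,-2) + c_2e^(t)(0,-1).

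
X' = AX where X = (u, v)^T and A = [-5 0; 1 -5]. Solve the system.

Coefficient matrix A = [[-5, 0], [1, -5]].
Characteristic polynomial det(A - λI) = λ^2 + 10λ + 25 = 0.
Single eigenvalue λ = -5 with algebraic multiplicity 2.
Eigenvector v = (0,1); generalized eigenvector w with (A-λI)w=v is (1,-3).
General solution: e^(-5t)[K_1·v + K_2·(t·v + w)].

u(t) = K_2e^(-5t), v(t) = K_1e^(-5t) + K_2te^(-5t) - 3K_2e^(-5t)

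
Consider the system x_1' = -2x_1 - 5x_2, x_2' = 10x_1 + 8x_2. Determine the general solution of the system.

Coefficient matrix A = [[-2, -5], [10, 8]].
Characteristic polynomial det(A - λI) = λ^2 - 6λ + 34 = 0.
Eigenvalues λ = 3 ± 5i (complex conjugate pair).
For λ=3+5i: an eigenvector is (1,-1) - i(0,1) = (1, -1 - i).
A real fundamental pair from Re and Im of e^((3+5i)t)v: X_1 = e^(3t)(cos(5t)·(1,-1) + sin(5t)·(0,1)), X_2 = e^(3t)(sin(5t)·(1,-1) - cos(5t)·(0,1)).
General solution: K_1X_1 + K_2X_2.

x_1(t) = K_1e^(3t)cos(5t) + K_2e^(3t)sin(5t), x_2(t) = K_1e^(3t)sin(5t) - K_1e^(3t)cos(5t) - K_2e^(3t)sin(5t) - K_2e^(3t)cos(5t)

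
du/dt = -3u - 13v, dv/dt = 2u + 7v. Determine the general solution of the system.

u(t) = 2c_1e^(2t)sin(t) - 3c_1e^(2t)cos(t) - 3c_2e^(2t)sin(t) - 2c_2e^(2t)cos(t), v(t) = -c_1e^(2t)sin(t) + c_1e^(2t)cos(t) + c_2e^(2t)sin(t) + c_2e^(2t)cos(t)

Coefficient matrix A = [[-3, -13], [2, 7]].
Characteristic polynomial det(A - λI) = λ^2 - 4λ + 5 = 0.
Eigenvalues λ = 2 ± i (complex conjugate pair).
For λ=2+i: an eigenvector is (-3,1) - i(2,-1) = (-3 - 2i, 1 + i).
A real fundamental pair from Re and Im of e^((2+i)t)v: X_1 = e^(2t)(cos(t)·(-3,1) + sin(t)·(2,-1)), X_2 = e^(2t)(sin(t)·(-3,1) - cos(t)·(2,-1)).
General solution: c_1X_1 + c_2X_2.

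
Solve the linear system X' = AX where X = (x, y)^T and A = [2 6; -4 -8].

Coefficient matrix A = [[2, 6], [-4, -8]].
Characteristic polynomial det(A - λI) = λ^2 + 6λ + 8 = 0.
Eigenvalues λ = -4, -2.
For λ=-4: (A-λI) row 1 is [6, 6], so an eigenvector is (-1, 1).
For λ=-2: (A-λI) row 1 is [4, 6], so an eigenvector is (-3, 2).
General solution: C_1e^(-4t)(-1,1) + C_2e^(-2t)(-3,2).

x(t) = -C_1e^(-4t) - 3C_2e^(-2t), y(t) = C_1e^(-4t) + 2C_2e^(-2t)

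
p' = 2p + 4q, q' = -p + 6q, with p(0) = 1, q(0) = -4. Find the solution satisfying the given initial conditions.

p(t) = -18te^(4t) + e^(4t), q(t) = -9te^(4t) - 4e^(4t)

Coefficient matrix A = [[2, 4], [-1, 6]].
Characteristic polynomial det(A - λI) = λ^2 - 8λ + 16 = 0.
Single eigenvalue λ = 4 with algebraic multiplicity 2.
Eigenvector v = (2,1); generalized eigenvector w with (A-λI)w=v is (3,2).
General solution: e^(4t)[K_1·v + K_2·(t·v + w)].
Applying p(0)=1, q(0)=-4 gives K_1=14, K_2=-9.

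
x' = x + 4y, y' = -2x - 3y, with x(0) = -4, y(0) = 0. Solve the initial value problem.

Coefficient matrix A = [[1, 4], [-2, -3]].
Characteristic polynomial det(A - λI) = λ^2 + 2λ + 5 = 0.
Eigenvalues λ = -1 ± 2i (complex conjugate pair).
For λ=-1+2i: an eigenvector is (1,0) - i(1,-1) = (1 - i, 0 + i).
A real fundamental pair from Re and Im of e^((-1+2i)t)v: X_1 = e^(-t)(cos(2t)·(1,0) + sin(2t)·(1,-1)), X_2 = e^(-t)(sin(2t)·(1,0) - cos(2t)·(1,-1)).
General solution: c_1X_1 + c_2X_2.
Applying x(0)=-4, y(0)=0 gives c_1=-4, c_2=0.

x(t) = -4e^(-t)sin(2t) - 4e^(-t)cos(2t), y(t) = 4e^(-t)sin(2t)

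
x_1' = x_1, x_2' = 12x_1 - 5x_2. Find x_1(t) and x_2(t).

x_1(t) = -K_1e^(t), x_2(t) = -2K_1e^(t) - K_2e^(-5t)

Coefficient matrix A = [[1, 0], [12, -5]].
Characteristic polynomial det(A - λI) = λ^2 + 4λ - 5 = 0.
Eigenvalues λ = 1, -5.
For λ=1: (A-λI) row 2 is [12, -6], so an eigenvector is (-1, -2).
For λ=-5: (A-λI) row 1 is [6, 0], so an eigenvector is (0, -1).
General solution: K_1e^(t)(-1,-2) + K_2e^(-5t)(0,-1).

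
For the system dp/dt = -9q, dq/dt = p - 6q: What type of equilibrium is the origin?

stable improper node

A = [[0,-9],[1,-6]]; det(A-λI) = λ^2 + 6λ + 9.
repeated λ = -3 with a single eigenvector.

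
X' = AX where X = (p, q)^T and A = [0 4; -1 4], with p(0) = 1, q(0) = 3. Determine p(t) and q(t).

Coefficient matrix A = [[0, 4], [-1, 4]].
Characteristic polynomial det(A - λI) = λ^2 - 4λ + 4 = 0.
Single eigenvalue λ = 2 with algebraic multiplicity 2.
Eigenvector v = (-2,-1); generalized eigenvector w with (A-λI)w=v is (-3,-2).
General solution: e^(2t)[C_1·v + C_2·(t·v + w)].
Applying p(0)=1, q(0)=3 gives C_1=7, C_2=-5.

p(t) = 10te^(2t) + e^(2t), q(t) = 5te^(2t) + 3e^(2t)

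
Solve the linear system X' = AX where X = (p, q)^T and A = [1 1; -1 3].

Coefficient matrix A = [[1, 1], [-1, 3]].
Characteristic polynomial det(A - λI) = λ^2 - 4λ + 4 = 0.
Single eigenvalue λ = 2 with algebraic multiplicity 2.
Eigenvector v = (-1,-1); generalized eigenvector w with (A-λI)w=v is (1,0).
General solution: e^(2t)[K_1·v + K_2·(t·v + w)].

p(t) = -K_1e^(2t) - K_2te^(2t) + K_2e^(2t), q(t) = -K_1e^(2t) - K_2te^(2t)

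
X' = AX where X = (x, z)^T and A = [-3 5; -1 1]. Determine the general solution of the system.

Coefficient matrix A = [[-3, 5], [-1, 1]].
Characteristic polynomial det(A - λI) = λ^2 + 2λ + 2 = 0.
Eigenvalues λ = -1 ± i (complex conjugate pair).
For λ=-1+i: an eigenvector is (-2,-1) - i(-1,0) = (-2 + i, -1).
A real fundamental pair from Re and Im of e^((-1+i)t)v: X_1 = e^(-t)(cos(t)·(-2,-1) + sin(t)·(-1,0)), X_2 = e^(-t)(sin(t)·(-2,-1) - cos(t)·(-1,0)).
General solution: C_1X_1 + C_2X_2.

x(t) = -C_1e^(-t)sin(t) - 2C_1e^(-t)cos(t) - 2C_2e^(-t)sin(t) + C_2e^(-t)cos(t), z(t) = -C_1e^(-t)cos(t) - C_2e^(-t)sin(t)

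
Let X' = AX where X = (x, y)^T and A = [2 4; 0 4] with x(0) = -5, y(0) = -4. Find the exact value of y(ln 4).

A = [[2,4],[0,4]]; eigenvalues λ = 2, 4.
Eigenvectors: (1,0) for λ=2, (2,1) for λ=4.
From the initial condition, c_1 = 3, c_2 = -4.
y(ln 4) = (3)(4^2)(0) + (-4)(4^4)(1) = -1024.

-1024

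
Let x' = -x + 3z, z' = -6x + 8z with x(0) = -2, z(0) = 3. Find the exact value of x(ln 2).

A = [[-1,3],[-6,8]]; eigenvalues λ = 2, 5.
Eigenvectors: (1,1) for λ=2, (-1,-2) for λ=5.
From the initial condition, c_1 = -7, c_2 = -5.
x(ln 2) = (-7)(2^2)(1) + (-5)(2^5)(-1) = 132.

132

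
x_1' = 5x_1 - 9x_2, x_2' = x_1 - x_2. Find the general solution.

Coefficient matrix A = [[5, -9], [1, -1]].
Characteristic polynomial det(A - λI) = λ^2 - 4λ + 4 = 0.
Single eigenvalue λ = 2 with algebraic multiplicity 2.
Eigenvector v = (3,1); generalized eigenvector w with (A-λI)w=v is (-2,-1).
General solution: e^(2t)[C_1·v + C_2·(t·v + w)].

x_1(t) = 3C_1e^(2t) + 3C_2te^(2t) - 2C_2e^(2t), x_2(t) = C_1e^(2t) + C_2te^(2t) - C_2e^(2t)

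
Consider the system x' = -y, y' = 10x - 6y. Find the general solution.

Coefficient matrix A = [[0, -1], [10, -6]].
Characteristic polynomial det(A - λI) = λ^2 + 6λ + 10 = 0.
Eigenvalues λ = -3 ± i (complex conjugate pair).
For λ=-3+i: an eigenvector is (-1,-3) - i(0,-1) = (-1, -3 + i).
A real fundamental pair from Re and Im of e^((-3+i)t)v: X_1 = e^(-3t)(cos(t)·(-1,-3) + sin(t)·(0,-1)), X_2 = e^(-3t)(sin(t)·(-1,-3) - cos(t)·(0,-1)).
General solution: c_1X_1 + c_2X_2.

x(t) = -c_1e^(-3t)cos(t) - c_2e^(-3t)sin(t), y(t) = -c_1e^(-3t)sin(t) - 3c_1e^(-3t)cos(t) - 3c_2e^(-3t)sin(t) + c_2e^(-3t)cos(t)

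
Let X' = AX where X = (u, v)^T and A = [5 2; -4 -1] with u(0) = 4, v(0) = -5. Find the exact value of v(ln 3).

A = [[5,2],[-4,-1]]; eigenvalues λ = 3, 1.
Eigenvectors: (1,-1) for λ=3, (-1,2) for λ=1.
From the initial condition, c_1 = 3, c_2 = -1.
v(ln 3) = (3)(3^3)(-1) + (-1)(3^1)(2) = -87.

-87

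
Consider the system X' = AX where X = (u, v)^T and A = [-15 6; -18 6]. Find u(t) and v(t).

u(t) = c_1e^(-3t) + 2c_2e^(-6t), v(t) = 2c_1e^(-3t) + 3c_2e^(-6t)

Coefficient matrix A = [[-15, 6], [-18, 6]].
Characteristic polynomial det(A - λI) = λ^2 + 9λ + 18 = 0.
Eigenvalues λ = -3, -6.
For λ=-3: (A-λI) row 1 is [-12, 6], so an eigenvector is (1, 2).
For λ=-6: (A-λI) row 1 is [-9, 6], so an eigenvector is (2, 3).
General solution: c_1e^(-3t)(1,2) + c_2e^(-6t)(2,3).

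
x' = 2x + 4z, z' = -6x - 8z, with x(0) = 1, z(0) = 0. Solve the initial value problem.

x(t) = 3e^(-2t) - 2e^(-4t), z(t) = -3e^(-2t) + 3e^(-4t)

Coefficient matrix A = [[2, 4], [-6, -8]].
Characteristic polynomial det(A - λI) = λ^2 + 6λ + 8 = 0.
Eigenvalues λ = -4, -2.
For λ=-4: (A-λI) row 1 is [6, 4], so an eigenvector is (2, -3).
For λ=-2: (A-λI) row 1 is [4, 4], so an eigenvector is (1, -1).
General solution: C_1e^(-4t)(2,-3) + C_2e^(-2t)(1,-1).
Applying x(0)=1, z(0)=0 gives C_1=-1, C_2=3.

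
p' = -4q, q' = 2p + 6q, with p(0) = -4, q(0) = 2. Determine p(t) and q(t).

Coefficient matrix A = [[0, -4], [2, 6]].
Characteristic polynomial det(A - λI) = λ^2 - 6λ + 8 = 0.
Eigenvalues λ = 2, 4.
For λ=2: (A-λI) row 1 is [-2, -4], so an eigenvector is (2, -1).
For λ=4: (A-λI) row 1 is [-4, -4], so an eigenvector is (-1, 1).
General solution: K_1e^(2t)(2,-1) + K_2e^(4t)(-1,1).
Applying p(0)=-4, q(0)=2 gives K_1=-2, K_2=0.

p(t) = -4e^(2t), q(t) = 2e^(2t)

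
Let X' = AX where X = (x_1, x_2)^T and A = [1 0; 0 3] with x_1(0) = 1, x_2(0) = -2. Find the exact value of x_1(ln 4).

4

A = [[1,0],[0,3]]; eigenvalues λ = 3, 1.
Eigenvectors: (0,1) for λ=3, (-1,0) for λ=1.
From the initial condition, c_1 = -2, c_2 = -1.
x_1(ln 4) = (-2)(4^3)(0) + (-1)(4^1)(-1) = 4.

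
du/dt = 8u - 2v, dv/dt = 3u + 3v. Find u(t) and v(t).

Coefficient matrix A = [[8, -2], [3, 3]].
Characteristic polynomial det(A - λI) = λ^2 - 11λ + 30 = 0.
Eigenvalues λ = 6, 5.
For λ=6: (A-λI) row 1 is [2, -2], so an eigenvector is (-1, -1).
For λ=5: (A-λI) row 1 is [3, -2], so an eigenvector is (-2, -3).
General solution: c_1e^(6t)(-1,-1) + c_2e^(5t)(-2,-3).

u(t) = -c_1e^(6t) - 2c_2e^(5t), v(t) = -c_1e^(6t) - 3c_2e^(5t)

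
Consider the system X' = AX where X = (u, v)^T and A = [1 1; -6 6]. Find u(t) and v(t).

Coefficient matrix A = [[1, 1], [-6, 6]].
Characteristic polynomial det(A - λI) = λ^2 - 7λ + 12 = 0.
Eigenvalues λ = 3, 4.
For λ=3: (A-λI) row 1 is [-2, 1], so an eigenvector is (-1, -2).
For λ=4: (A-λI) row 1 is [-3, 1], so an eigenvector is (-1, -3).
General solution: C_1e^(3t)(-1,-2) + C_2e^(4t)(-1,-3).

u(t) = -C_1e^(3t) - C_2e^(4t), v(t) = -2C_1e^(3t) - 3C_2e^(4t)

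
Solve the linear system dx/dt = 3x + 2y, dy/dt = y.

Coefficient matrix A = [[3, 2], [0, 1]].
Characteristic polynomial det(A - λI) = λ^2 - 4λ + 3 = 0.
Eigenvalues λ = 3, 1.
For λ=3: (A-λI) row 1 is [0, 2], so an eigenvector is (1, 0).
For λ=1: (A-λI) row 1 is [2, 2], so an eigenvector is (1, -1).
General solution: c_1e^(3t)(1,0) + c_2e^(t)(1,-1).

x(t) = c_1e^(3t) + c_2e^(t), y(t) = -c_2e^(t)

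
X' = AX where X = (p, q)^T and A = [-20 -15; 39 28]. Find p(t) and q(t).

Coefficient matrix A = [[-20, -15], [39, 28]].
Characteristic polynomial det(A - λI) = λ^2 - 8λ + 25 = 0.
Eigenvalues λ = 4 ± 3i (complex conjugate pair).
For λ=4+3i: an eigenvector is (-2,3) - i(1,-2) = (-2 - i, 3 + 2i).
A real fundamental pair from Re and Im of e^((4+3i)t)v: X_1 = e^(4t)(cos(3t)·(-2,3) + sin(3t)·(1,-2)), X_2 = e^(4t)(sin(3t)·(-2,3) - cos(3t)·(1,-2)).
General solution: C_1X_1 + C_2X_2.

p(t) = C_1e^(4t)sin(3t) - 2C_1e^(4t)cos(3t) - 2C_2e^(4t)sin(3t) - C_2e^(4t)cos(3t), q(t) = -2C_1e^(4t)sin(3t) + 3C_1e^(4t)cos(3t) + 3C_2e^(4t)sin(3t) + 2C_2e^(4t)cos(3t)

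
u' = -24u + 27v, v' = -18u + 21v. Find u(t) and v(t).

Coefficient matrix A = [[-24, 27], [-18, 21]].
Characteristic polynomial det(A - λI) = λ^2 + 3λ - 18 = 0.
Eigenvalues λ = -6, 3.
For λ=-6: (A-λI) row 1 is [-18, 27], so an eigenvector is (-3, -2).
For λ=3: (A-λI) row 1 is [-27, 27], so an eigenvector is (-1, -1).
General solution: K_1e^(-6t)(-3,-2) + K_2e^(3t)(-1,-1).

u(t) = -3K_1e^(-6t) - K_2e^(3t), v(t) = -2K_1e^(-6t) - K_2e^(3t)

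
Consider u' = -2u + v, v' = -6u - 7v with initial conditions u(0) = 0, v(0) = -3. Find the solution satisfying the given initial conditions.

u(t) = -3e^(-4t) + 3e^(-5t), v(t) = 6e^(-4t) - 9e^(-5t)

Coefficient matrix A = [[-2, 1], [-6, -7]].
Characteristic polynomial det(A - λI) = λ^2 + 9λ + 20 = 0.
Eigenvalues λ = -5, -4.
For λ=-5: (A-λI) row 1 is [3, 1], so an eigenvector is (1, -3).
For λ=-4: (A-λI) row 1 is [2, 1], so an eigenvector is (-1, 2).
General solution: c_1e^(-5t)(1,-3) + c_2e^(-4t)(-1,2).
Applying u(0)=0, v(0)=-3 gives c_1=3, c_2=3.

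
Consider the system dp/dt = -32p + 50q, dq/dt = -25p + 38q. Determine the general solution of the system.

Coefficient matrix A = [[-32, 50], [-25, 38]].
Characteristic polynomial det(A - λI) = λ^2 - 6λ + 34 = 0.
Eigenvalues λ = 3 ± 5i (complex conjugate pair).
For λ=3+5i: an eigenvector is (-3,-2) - i(1,1) = (-3 - i, -2 - i).
A real fundamental pair from Re and Im of e^((3+5i)t)v: X_1 = e^(3t)(cos(5t)·(-3,-2) + sin(5t)·(1,1)), X_2 = e^(3t)(sin(5t)·(-3,-2) - cos(5t)·(1,1)).
General solution: c_1X_1 + c_2X_2.

p(t) = c_1e^(3t)sin(5t) - 3c_1e^(3t)cos(5t) - 3c_2e^(3t)sin(5t) - c_2e^(3t)cos(5t), q(t) = c_1e^(3t)sin(5t) - 2c_1e^(3t)cos(5t) - 2c_2e^(3t)sin(5t) - c_2e^(3t)cos(5t)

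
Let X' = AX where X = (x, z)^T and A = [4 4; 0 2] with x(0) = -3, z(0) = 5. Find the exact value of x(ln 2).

72

A = [[4,4],[0,2]]; eigenvalues λ = 2, 4.
Eigenvectors: (-2,1) for λ=2, (1,0) for λ=4.
From the initial condition, c_1 = 5, c_2 = 7.
x(ln 2) = (5)(2^2)(-2) + (7)(2^4)(1) = 72.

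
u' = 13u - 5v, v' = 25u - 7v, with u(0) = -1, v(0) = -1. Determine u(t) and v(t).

Coefficient matrix A = [[13, -5], [25, -7]].
Characteristic polynomial det(A - λI) = λ^2 - 6λ + 34 = 0.
Eigenvalues λ = 3 ± 5i (complex conjugate pair).
For λ=3+5i: an eigenvector is (0,-1) - i(1,2) = (0 - i, -1 - 2i).
A real fundamental pair from Re and Im of e^((3+5i)t)v: X_1 = e^(3t)(cos(5t)·(0,-1) + sin(5t)·(1,2)), X_2 = e^(3t)(sin(5t)·(0,-1) - cos(5t)·(1,2)).
General solution: c_1X_1 + c_2X_2.
Applying u(0)=-1, v(0)=-1 gives c_1=-1, c_2=1.

u(t) = -e^(3t)sin(5t) - e^(3t)cos(5t), v(t) = -3e^(3t)sin(5t) - e^(3t)cos(5t)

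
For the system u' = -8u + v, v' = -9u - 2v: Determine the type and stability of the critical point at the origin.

stable improper node

A = [[-8,1],[-9,-2]]; det(A-λI) = λ^2 + 10λ + 25.
repeated λ = -5 with a single eigenvector.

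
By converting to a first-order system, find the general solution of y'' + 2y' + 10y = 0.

Let x_1 = y, x_2 = y'. Then x_1' = x_2 and x_2' = -10x_1 - 2x_2.
A = [[0,1],[-10,-2]]; det(A-λI) = λ^2 + 2λ + 10.
Eigenvalues λ = -1 ± 3i.

y(t) = K_1e^(-t)cos(3t) + K_2e^(-t)sin(3t)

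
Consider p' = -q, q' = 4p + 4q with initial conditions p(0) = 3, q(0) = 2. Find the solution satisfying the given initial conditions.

Coefficient matrix A = [[0, -1], [4, 4]].
Characteristic polynomial det(A - λI) = λ^2 - 4λ + 4 = 0.
Single eigenvalue λ = 2 with algebraic multiplicity 2.
Eigenvector v = (-1,2); generalized eigenvector w with (A-λI)w=v is (1,-1).
General solution: e^(2t)[K_1·v + K_2·(t·v + w)].
Applying p(0)=3, q(0)=2 gives K_1=5, K_2=8.

p(t) = -8te^(2t) + 3e^(2t), q(t) = 16te^(2t) + 2e^(2t)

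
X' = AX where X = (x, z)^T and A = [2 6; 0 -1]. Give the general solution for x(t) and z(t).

x(t) = c_1e^(2t) + 2c_2e^(-t), z(t) = -c_2e^(-t)

Coefficient matrix A = [[2, 6], [0, -1]].
Characteristic polynomial det(A - λI) = λ^2 - λ - 2 = 0.
Eigenvalues λ = 2, -1.
For λ=2: (A-λI) row 1 is [0, 6], so an eigenvector is (1, 0).
For λ=-1: (A-λI) row 1 is [3, 6], so an eigenvector is (2, -1).
General solution: c_1e^(2t)(1,0) + c_2e^(-t)(2,-1).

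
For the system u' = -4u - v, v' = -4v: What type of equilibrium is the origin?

stable improper node

A = [[-4,-1],[0,-4]]; det(A-λI) = λ^2 + 8λ + 16.
repeated λ = -4 with a single eigenvector.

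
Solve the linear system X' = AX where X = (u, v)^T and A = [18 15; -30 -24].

u(t) = -c_1e^(-3t)sin(3t) + 2c_1e^(-3t)cos(3t) + 2c_2e^(-3t)sin(3t) + c_2e^(-3t)cos(3t), v(t) = c_1e^(-3t)sin(3t) - 3c_1e^(-3t)cos(3t) - 3c_2e^(-3t)sin(3t) - c_2e^(-3t)cos(3t)

Coefficient matrix A = [[18, 15], [-30, -24]].
Characteristic polynomial det(A - λI) = λ^2 + 6λ + 18 = 0.
Eigenvalues λ = -3 ± 3i (complex conjugate pair).
For λ=-3+3i: an eigenvector is (2,-3) - i(-1,1) = (2 + i, -3 - i).
A real fundamental pair from Re and Im of e^((-3+3i)t)v: X_1 = e^(-3t)(cos(3t)·(2,-3) + sin(3t)·(-1,1)), X_2 = e^(-3t)(sin(3t)·(2,-3) - cos(3t)·(-1,1)).
General solution: c_1X_1 + c_2X_2.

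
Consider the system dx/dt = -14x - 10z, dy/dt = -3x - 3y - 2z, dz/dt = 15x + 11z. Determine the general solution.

Coefficient matrix A = [[-14, 0, -10], [-3, -3, -2], [15, 0, 11]].
det(A - λI) = 0 gives eigenvalues λ = -4, -3, 1.
For λ=-4: eigenvector (-1,-1,1).
For λ=-3: eigenvector (0,1,0).
For λ=1: eigenvector (2,0,-3).
General solution: c_1e^(-4t)(-1,-1,1) + c_2e^(-3t)(0,1,0) + c_3e^(t)(2,0,-3).

x(t) = -c_1e^(-4t) + 2c_3e^(t), y(t) = -c_1e^(-4t) + c_2e^(-3t), z(t) = c_1e^(-4t) - 3c_3e^(t)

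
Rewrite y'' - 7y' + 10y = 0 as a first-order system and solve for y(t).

Let x_1 = y, x_2 = y'. Then x_1' = x_2 and x_2' = -10x_1 + 7x_2.
A = [[0,1],[-10,7]]; det(A-λI) = λ^2 - 7λ + 10.
Eigenvalues λ = 2, 5 with eigenvectors (1,2), (1,5).

y(t) = C_1e^(2t) + C_2e^(5t)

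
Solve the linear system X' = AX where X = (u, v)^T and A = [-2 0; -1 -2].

Coefficient matrix A = [[-2, 0], [-1, -2]].
Characteristic polynomial det(A - λI) = λ^2 + 4λ + 4 = 0.
Single eigenvalue λ = -2 with algebraic multiplicity 2.
Eigenvector v = (0,1); generalized eigenvector w with (A-λI)w=v is (-1,2).
General solution: e^(-2t)[C_1·v + C_2·(t·v + w)].

u(t) = -C_2e^(-2t), v(t) = C_1e^(-2t) + C_2te^(-2t) + 2C_2e^(-2t)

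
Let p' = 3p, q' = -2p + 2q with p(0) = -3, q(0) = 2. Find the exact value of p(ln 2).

A = [[3,0],[-2,2]]; eigenvalues λ = 3, 2.
Eigenvectors: (-1,2) for λ=3, (0,1) for λ=2.
From the initial condition, c_1 = 3, c_2 = -4.
p(ln 2) = (3)(2^3)(-1) + (-4)(2^2)(0) = -24.

-24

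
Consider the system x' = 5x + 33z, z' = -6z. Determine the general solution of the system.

x(t) = -K_1e^(5t) + 3K_2e^(-6t), z(t) = -K_2e^(-6t)

Coefficient matrix A = [[5, 33], [0, -6]].
Characteristic polynomial det(A - λI) = λ^2 + λ - 30 = 0.
Eigenvalues λ = 5, -6.
For λ=5: (A-λI) row 1 is [0, 33], so an eigenvector is (-1, 0).
For λ=-6: (A-λI) row 1 is [11, 33], so an eigenvector is (3, -1).
General solution: K_1e^(5t)(-1,0) + K_2e^(-6t)(3,-1).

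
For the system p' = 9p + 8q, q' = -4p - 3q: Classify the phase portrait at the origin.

A = [[9,8],[-4,-3]]; det(A-λI) = λ^2 - 6λ + 5.
λ = 5, 1: both positive.

unstable node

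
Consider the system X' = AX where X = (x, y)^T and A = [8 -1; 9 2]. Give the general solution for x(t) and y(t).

x(t) = K_1e^(5t) + K_2te^(5t) + K_2e^(5t), y(t) = 3K_1e^(5t) + 3K_2te^(5t) + 2K_2e^(5t)

Coefficient matrix A = [[8, -1], [9, 2]].
Characteristic polynomial det(A - λI) = λ^2 - 10λ + 25 = 0.
Single eigenvalue λ = 5 with algebraic multiplicity 2.
Eigenvector v = (1,3); generalized eigenvector w with (A-λI)w=v is (1,2).
General solution: e^(5t)[K_1·v + K_2·(t·v + w)].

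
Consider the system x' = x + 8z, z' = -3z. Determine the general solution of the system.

Coefficient matrix A = [[1, 8], [0, -3]].
Characteristic polynomial det(A - λI) = λ^2 + 2λ - 3 = 0.
Eigenvalues λ = -3, 1.
For λ=-3: (A-λI) row 1 is [4, 8], so an eigenvector is (-2, 1).
For λ=1: (A-λI) row 1 is [0, 8], so an eigenvector is (1, 0).
General solution: K_1e^(-3t)(-2,1) + K_2e^(t)(1,0).

x(t) = -2K_1e^(-3t) + K_2e^(t), z(t) = K_1e^(-3t)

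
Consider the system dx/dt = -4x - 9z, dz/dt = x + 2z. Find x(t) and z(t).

Coefficient matrix A = [[-4, -9], [1, 2]].
Characteristic polynomial det(A - λI) = λ^2 + 2λ + 1 = 0.
Single eigenvalue λ = -1 with algebraic multiplicity 2.
Eigenvector v = (-3,1); generalized eigenvector w with (A-λI)w=v is (-2,1).
General solution: e^(-t)[C_1·v + C_2·(t·v + w)].

x(t) = -3C_1e^(-t) - 3C_2te^(-t) - 2C_2e^(-t), z(t) = C_1e^(-t) + C_2te^(-t) + C_2e^(-t)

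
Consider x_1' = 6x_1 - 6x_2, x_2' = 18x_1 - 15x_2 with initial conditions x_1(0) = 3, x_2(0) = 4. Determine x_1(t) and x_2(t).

Coefficient matrix A = [[6, -6], [18, -15]].
Characteristic polynomial det(A - λI) = λ^2 + 9λ + 18 = 0.
Eigenvalues λ = -3, -6.
For λ=-3: (A-λI) row 1 is [9, -6], so an eigenvector is (-2, -3).
For λ=-6: (A-λI) row 1 is [12, -6], so an eigenvector is (-1, -2).
General solution: K_1e^(-3t)(-2,-3) + K_2e^(-6t)(-1,-2).
Applying x_1(0)=3, x_2(0)=4 gives K_1=-2, K_2=1.

x_1(t) = 4e^(-3t) - e^(-6t), x_2(t) = 6e^(-3t) - 2e^(-6t)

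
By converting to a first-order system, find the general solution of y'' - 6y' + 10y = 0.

y(t) = c_1e^(3t)cos(t) + c_2e^(3t)sin(t)

Let x_1 = y, x_2 = y'. Then x_1' = x_2 and x_2' = -10x_1 + 6x_2.
A = [[0,1],[-10,6]]; det(A-λI) = λ^2 - 6λ + 10.
Eigenvalues λ = 3 ± i.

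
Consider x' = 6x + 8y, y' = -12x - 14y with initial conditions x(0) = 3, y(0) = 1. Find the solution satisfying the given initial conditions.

Coefficient matrix A = [[6, 8], [-12, -14]].
Characteristic polynomial det(A - λI) = λ^2 + 8λ + 12 = 0.
Eigenvalues λ = -6, -2.
For λ=-6: (A-λI) row 1 is [12, 8], so an eigenvector is (-2, 3).
For λ=-2: (A-λI) row 1 is [8, 8], so an eigenvector is (1, -1).
General solution: C_1e^(-6t)(-2,3) + C_2e^(-2t)(1,-1).
Applying x(0)=3, y(0)=1 gives C_1=4, C_2=11.

x(t) = 11e^(-2t) - 8e^(-6t), y(t) = -11e^(-2t) + 12e^(-6t)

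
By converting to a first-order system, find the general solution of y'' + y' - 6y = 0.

Let x_1 = y, x_2 = y'. Then x_1' = x_2 and x_2' = 6x_1 - x_2.
A = [[0,1],[6,-1]]; det(A-λI) = λ^2 + λ - 6.
Eigenvalues λ = -3, 2 with eigenvectors (1,-3), (1,2).

y(t) = C_1e^(-3t) + C_2e^(2t)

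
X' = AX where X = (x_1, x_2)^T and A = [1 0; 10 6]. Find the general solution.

Coefficient matrix A = [[1, 0], [10, 6]].
Characteristic polynomial det(A - λI) = λ^2 - 7λ + 6 = 0.
Eigenvalues λ = 6, 1.
For λ=6: (A-λI) row 1 is [-5, 0], so an eigenvector is (0, -1).
For λ=1: (A-λI) row 2 is [10, 5], so an eigenvector is (-1, 2).
General solution: C_1e^(6t)(0,-1) + C_2e^(t)(-1,2).

x_1(t) = -C_2e^(t), x_2(t) = -C_1e^(6t) + 2C_2e^(t)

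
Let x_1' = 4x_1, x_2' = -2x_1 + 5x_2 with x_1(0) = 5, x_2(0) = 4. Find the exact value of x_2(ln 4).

-3584

A = [[4,0],[-2,5]]; eigenvalues λ = 4, 5.
Eigenvectors: (-1,-2) for λ=4, (0,1) for λ=5.
From the initial condition, c_1 = -5, c_2 = -6.
x_2(ln 4) = (-5)(4^4)(-2) + (-6)(4^5)(1) = -3584.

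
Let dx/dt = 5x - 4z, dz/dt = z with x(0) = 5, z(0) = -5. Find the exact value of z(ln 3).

A = [[5,-4],[0,1]]; eigenvalues λ = 5, 1.
Eigenvectors: (-1,0) for λ=5, (1,1) for λ=1.
From the initial condition, c_1 = -10, c_2 = -5.
z(ln 3) = (-10)(3^5)(0) + (-5)(3^1)(1) = -15.

-15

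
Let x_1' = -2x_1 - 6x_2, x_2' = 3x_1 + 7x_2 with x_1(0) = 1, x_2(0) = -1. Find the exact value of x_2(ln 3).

-81

A = [[-2,-6],[3,7]]; eigenvalues λ = 1, 4.
Eigenvectors: (-2,1) for λ=1, (-1,1) for λ=4.
From the initial condition, c_1 = 0, c_2 = -1.
x_2(ln 3) = (0)(3^1)(1) + (-1)(3^4)(1) = -81.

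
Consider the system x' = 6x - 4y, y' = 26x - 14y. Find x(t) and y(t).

x(t) = K_1e^(-4t)sin(2t) - K_1e^(-4t)cos(2t) - K_2e^(-4t)sin(2t) - K_2e^(-4t)cos(2t), y(t) = 2K_1e^(-4t)sin(2t) - 3K_1e^(-4t)cos(2t) - 3K_2e^(-4t)sin(2t) - 2K_2e^(-4t)cos(2t)

Coefficient matrix A = [[6, -4], [26, -14]].
Characteristic polynomial det(A - λI) = λ^2 + 8λ + 20 = 0.
Eigenvalues λ = -4 ± 2i (complex conjugate pair).
For λ=-4+2i: an eigenvector is (-1,-3) - i(1,2) = (-1 - i, -3 - 2i).
A real fundamental pair from Re and Im of e^((-4+2i)t)v: X_1 = e^(-4t)(cos(2t)·(-1,-3) + sin(2t)·(1,2)), X_2 = e^(-4t)(sin(2t)·(-1,-3) - cos(2t)·(1,2)).
General solution: K_1X_1 + K_2X_2.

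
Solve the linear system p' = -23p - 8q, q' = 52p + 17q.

Coefficient matrix A = [[-23, -8], [52, 17]].
Characteristic polynomial det(A - λI) = λ^2 + 6λ + 25 = 0.
Eigenvalues λ = -3 ± 4i (complex conjugate pair).
For λ=-3+4i: an eigenvector is (-1,3) - i(-1,2) = (-1 + i, 3 - 2i).
A real fundamental pair from Re and Im of e^((-3+4i)t)v: X_1 = e^(-3t)(cos(4t)·(-1,3) + sin(4t)·(-1,2)), X_2 = e^(-3t)(sin(4t)·(-1,3) - cos(4t)·(-1,2)).
General solution: K_1X_1 + K_2X_2.

p(t) = -K_1e^(-3t)sin(4t) - K_1e^(-3t)cos(4t) - K_2e^(-3t)sin(4t) + K_2e^(-3t)cos(4t), q(t) = 2K_1e^(-3t)sin(4t) + 3K_1e^(-3t)cos(4t) + 3K_2e^(-3t)sin(4t) - 2K_2e^(-3t)cos(4t)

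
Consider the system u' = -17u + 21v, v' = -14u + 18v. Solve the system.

u(t) = K_1e^(4t) - 3K_2e^(-3t), v(t) = K_1e^(4t) - 2K_2e^(-3t)

Coefficient matrix A = [[-17, 21], [-14, 18]].
Characteristic polynomial det(A - λI) = λ^2 - λ - 12 = 0.
Eigenvalues λ = 4, -3.
For λ=4: (A-λI) row 1 is [-21, 21], so an eigenvector is (1, 1).
For λ=-3: (A-λI) row 1 is [-14, 21], so an eigenvector is (-3, -2).
General solution: K_1e^(4t)(1,1) + K_2e^(-3t)(-3,-2).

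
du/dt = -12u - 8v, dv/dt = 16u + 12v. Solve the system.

Coefficient matrix A = [[-12, -8], [16, 12]].
Characteristic polynomial det(A - λI) = λ^2 - 16 = 0.
Eigenvalues λ = -4, 4.
For λ=-4: (A-λI) row 1 is [-8, -8], so an eigenvector is (1, -1).
For λ=4: (A-λI) row 1 is [-16, -8], so an eigenvector is (-1, 2).
General solution: c_1e^(-4t)(1,-1) + c_2e^(4t)(-1,2).

u(t) = c_1e^(-4t) - c_2e^(4t), v(t) = -c_1e^(-4t) + 2c_2e^(4t)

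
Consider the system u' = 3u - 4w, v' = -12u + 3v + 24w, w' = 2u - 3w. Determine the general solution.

u(t) = K_1e^(-t) - 2K_3e^(t), v(t) = -3K_1e^(-t) + K_2e^(3t), w(t) = K_1e^(-t) - K_3e^(t)

Coefficient matrix A = [[3, 0, -4], [-12, 3, 24], [2, 0, -3]].
det(A - λI) = 0 gives eigenvalues λ = -1, 3, 1.
For λ=-1: eigenvector (1,-3,1).
For λ=3: eigenvector (0,1,0).
For λ=1: eigenvector (-2,0,-1).
General solution: K_1e^(-t)(1,-3,1) + K_2e^(3t)(0,1,0) + K_3e^(t)(-2,0,-1).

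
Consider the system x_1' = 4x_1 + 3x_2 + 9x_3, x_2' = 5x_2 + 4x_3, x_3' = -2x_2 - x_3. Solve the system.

Coefficient matrix A = [[4, 3, 9], [0, 5, 4], [0, -2, -1]].
det(A - λI) = 0 gives eigenvalues λ = 4, 3, 1.
For λ=4: eigenvector (1,0,0).
For λ=3: eigenvector (-3,-2,1).
For λ=1: eigenvector (-2,-1,1).
General solution: c_1e^(4t)(1,0,0) + c_2e^(3t)(-3,-2,1) + c_3e^(t)(-2,-1,1).

x_1(t) = c_1e^(4t) - 3c_2e^(3t) - 2c_3e^(t), x_2(t) = -2c_2e^(3t) - c_3e^(t), x_3(t) = c_2e^(3t) + c_3e^(t)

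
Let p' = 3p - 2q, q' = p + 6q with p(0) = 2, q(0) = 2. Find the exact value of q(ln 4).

A = [[3,-2],[1,6]]; eigenvalues λ = 4, 5.
Eigenvectors: (-2,1) for λ=4, (1,-1) for λ=5.
From the initial condition, c_1 = -4, c_2 = -6.
q(ln 4) = (-4)(4^4)(1) + (-6)(4^5)(-1) = 5120.

5120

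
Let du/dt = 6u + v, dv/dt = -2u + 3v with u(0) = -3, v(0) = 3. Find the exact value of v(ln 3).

A = [[6,1],[-2,3]]; eigenvalues λ = 4, 5.
Eigenvectors: (-1,2) for λ=4, (-1,1) for λ=5.
From the initial condition, c_1 = 0, c_2 = 3.
v(ln 3) = (0)(3^4)(2) + (3)(3^5)(1) = 729.

729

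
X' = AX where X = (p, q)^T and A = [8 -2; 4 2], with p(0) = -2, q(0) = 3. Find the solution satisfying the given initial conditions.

p(t) = -7e^(6t) + 5e^(4t), q(t) = -7e^(6t) + 10e^(4t)

Coefficient matrix A = [[8, -2], [4, 2]].
Characteristic polynomial det(A - λI) = λ^2 - 10λ + 24 = 0.
Eigenvalues λ = 4, 6.
For λ=4: (A-λI) row 1 is [4, -2], so an eigenvector is (1, 2).
For λ=6: (A-λI) row 1 is [2, -2], so an eigenvector is (-1, -1).
General solution: K_1e^(4t)(1,2) + K_2e^(6t)(-1,-1).
Applying p(0)=-2, q(0)=3 gives K_1=5, K_2=7.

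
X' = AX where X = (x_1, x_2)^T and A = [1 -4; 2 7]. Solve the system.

x_1(t) = 2K_1e^(3t) + K_2e^(5t), x_2(t) = -K_1e^(3t) - K_2e^(5t)

Coefficient matrix A = [[1, -4], [2, 7]].
Characteristic polynomial det(A - λI) = λ^2 - 8λ + 15 = 0.
Eigenvalues λ = 3, 5.
For λ=3: (A-λI) row 1 is [-2, -4], so an eigenvector is (2, -1).
For λ=5: (A-λI) row 1 is [-4, -4], so an eigenvector is (1, -1).
General solution: K_1e^(3t)(2,-1) + K_2e^(5t)(1,-1).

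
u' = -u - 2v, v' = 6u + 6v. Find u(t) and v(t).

u(t) = -2C_1e^(2t) + C_2e^(3t), v(t) = 3C_1e^(2t) - 2C_2e^(3t)

Coefficient matrix A = [[-1, -2], [6, 6]].
Characteristic polynomial det(A - λI) = λ^2 - 5λ + 6 = 0.
Eigenvalues λ = 2, 3.
For λ=2: (A-λI) row 1 is [-3, -2], so an eigenvector is (-2, 3).
For λ=3: (A-λI) row 1 is [-4, -2], so an eigenvector is (1, -2).
General solution: C_1e^(2t)(-2,3) + C_2e^(3t)(1,-2).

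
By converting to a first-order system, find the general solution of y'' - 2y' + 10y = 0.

y(t) = c_1e^(t)cos(3t) + c_2e^(t)sin(3t)

Let x_1 = y, x_2 = y'. Then x_1' = x_2 and x_2' = -10x_1 + 2x_2.
A = [[0,1],[-10,2]]; det(A-λI) = λ^2 - 2λ + 10.
Eigenvalues λ = 1 ± 3i.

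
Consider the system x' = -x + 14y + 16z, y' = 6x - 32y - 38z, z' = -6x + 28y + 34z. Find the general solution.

x(t) = K_1e^(3t) - 2K_2e^(2t) - 2K_3e^(-4t), y(t) = -2K_1e^(3t) + 3K_2e^(2t) + 5K_3e^(-4t), z(t) = 2K_1e^(3t) - 3K_2e^(2t) - 4K_3e^(-4t)

Coefficient matrix A = [[-1, 14, 16], [6, -32, -38], [-6, 28, 34]].
det(A - λI) = 0 gives eigenvalues λ = 3, 2, -4.
For λ=3: eigenvector (1,-2,2).
For λ=2: eigenvector (-2,3,-3).
For λ=-4: eigenvector (-2,5,-4).
General solution: K_1e^(3t)(1,-2,2) + K_2e^(2t)(-2,3,-3) + K_3e^(-4t)(-2,5,-4).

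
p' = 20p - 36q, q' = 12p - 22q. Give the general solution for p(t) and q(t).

Coefficient matrix A = [[20, -36], [12, -22]].
Characteristic polynomial det(A - λI) = λ^2 + 2λ - 8 = 0.
Eigenvalues λ = 2, -4.
For λ=2: (A-λI) row 1 is [18, -36], so an eigenvector is (2, 1).
For λ=-4: (A-λI) row 1 is [24, -36], so an eigenvector is (-3, -2).
General solution: K_1e^(2t)(2,1) + K_2e^(-4t)(-3,-2).

p(t) = 2K_1e^(2t) - 3K_2e^(-4t), q(t) = K_1e^(2t) - 2K_2e^(-4t)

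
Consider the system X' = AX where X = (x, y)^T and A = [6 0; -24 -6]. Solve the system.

x(t) = C_2e^(6t), y(t) = C_1e^(-6t) - 2C_2e^(6t)

Coefficient matrix A = [[6, 0], [-24, -6]].
Characteristic polynomial det(A - λI) = λ^2 - 36 = 0.
Eigenvalues λ = -6, 6.
For λ=-6: (A-λI) row 1 is [12, 0], so an eigenvector is (0, 1).
For λ=6: (A-λI) row 2 is [-24, -12], so an eigenvector is (1, -2).
General solution: C_1e^(-6t)(0,1) + C_2e^(6t)(1,-2).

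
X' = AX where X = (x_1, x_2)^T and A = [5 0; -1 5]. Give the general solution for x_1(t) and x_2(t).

Coefficient matrix A = [[5, 0], [-1, 5]].
Characteristic polynomial det(A - λI) = λ^2 - 10λ + 25 = 0.
Single eigenvalue λ = 5 with algebraic multiplicity 2.
Eigenvector v = (0,-1); generalized eigenvector w with (A-λI)w=v is (1,-2).
General solution: e^(5t)[C_1·v + C_2·(t·v + w)].

x_1(t) = C_2e^(5t), x_2(t) = -C_1e^(5t) - C_2te^(5t) - 2C_2e^(5t)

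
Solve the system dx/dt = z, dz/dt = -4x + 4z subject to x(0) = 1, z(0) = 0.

Coefficient matrix A = [[0, 1], [-4, 4]].
Characteristic polynomial det(A - λI) = λ^2 - 4λ + 4 = 0.
Single eigenvalue λ = 2 with algebraic multiplicity 2.
Eigenvector v = (-1,-2); generalized eigenvector w with (A-λI)w=v is (2,3).
General solution: e^(2t)[c_1·v + c_2·(t·v + w)].
Applying x(0)=1, z(0)=0 gives c_1=3, c_2=2.

x(t) = -2te^(2t) + e^(2t), z(t) = -4te^(2t)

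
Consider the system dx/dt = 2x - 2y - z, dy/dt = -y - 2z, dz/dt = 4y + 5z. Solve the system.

x(t) = c_2e^(2t) - c_3e^(t), y(t) = -c_1e^(3t) - c_3e^(t), z(t) = 2c_1e^(3t) + c_3e^(t)

Coefficient matrix A = [[2, -2, -1], [0, -1, -2], [0, 4, 5]].
det(A - λI) = 0 gives eigenvalues λ = 3, 2, 1.
For λ=3: eigenvector (0,-1,2).
For λ=2: eigenvector (1,0,0).
For λ=1: eigenvector (-1,-1,1).
General solution: c_1e^(3t)(0,-1,2) + c_2e^(2t)(1,0,0) + c_3e^(t)(-1,-1,1).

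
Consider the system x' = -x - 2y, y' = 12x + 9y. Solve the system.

Coefficient matrix A = [[-1, -2], [12, 9]].
Characteristic polynomial det(A - λI) = λ^2 - 8λ + 15 = 0.
Eigenvalues λ = 3, 5.
For λ=3: (A-λI) row 1 is [-4, -2], so an eigenvector is (-1, 2).
For λ=5: (A-λI) row 1 is [-6, -2], so an eigenvector is (1, -3).
General solution: K_1e^(3t)(-1,2) + K_2e^(5t)(1,-3).

x(t) = -K_1e^(3t) + K_2e^(5t), y(t) = 2K_1e^(3t) - 3K_2e^(5t)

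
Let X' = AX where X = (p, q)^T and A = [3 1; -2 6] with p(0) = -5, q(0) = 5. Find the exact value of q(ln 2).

A = [[3,1],[-2,6]]; eigenvalues λ = 4, 5.
Eigenvectors: (1,1) for λ=4, (1,2) for λ=5.
From the initial condition, c_1 = -15, c_2 = 10.
q(ln 2) = (-15)(2^4)(1) + (10)(2^5)(2) = 400.

400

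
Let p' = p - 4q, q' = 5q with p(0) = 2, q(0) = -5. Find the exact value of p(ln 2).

154

A = [[1,-4],[0,5]]; eigenvalues λ = 1, 5.
Eigenvectors: (1,0) for λ=1, (-1,1) for λ=5.
From the initial condition, c_1 = -3, c_2 = -5.
p(ln 2) = (-3)(2^1)(1) + (-5)(2^5)(-1) = 154.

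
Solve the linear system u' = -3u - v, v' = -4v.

Coefficient matrix A = [[-3, -1], [0, -4]].
Characteristic polynomial det(A - λI) = λ^2 + 7λ + 12 = 0.
Eigenvalues λ = -3, -4.
For λ=-3: (A-λI) row 1 is [0, -1], so an eigenvector is (1, 0).
For λ=-4: (A-λI) row 1 is [1, -1], so an eigenvector is (-1, -1).
General solution: C_1e^(-3t)(1,0) + C_2e^(-4t)(-1,-1).

u(t) = C_1e^(-3t) - C_2e^(-4t), v(t) = -C_2e^(-4t)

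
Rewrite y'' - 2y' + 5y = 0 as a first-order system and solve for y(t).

Let x_1 = y, x_2 = y'. Then x_1' = x_2 and x_2' = -5x_1 + 2x_2.
A = [[0,1],[-5,2]]; det(A-λI) = λ^2 - 2λ + 5.
Eigenvalues λ = 1 ± 2i.

y(t) = c_1e^(t)cos(2t) + c_2e^(t)sin(2t)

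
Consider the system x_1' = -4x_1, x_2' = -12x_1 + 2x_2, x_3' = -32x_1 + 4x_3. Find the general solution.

x_1(t) = K_1e^(-4t), x_2(t) = 2K_1e^(-4t) + K_2e^(2t), x_3(t) = 4K_1e^(-4t) + K_3e^(4t)

Coefficient matrix A = [[-4, 0, 0], [-12, 2, 0], [-32, 0, 4]].
det(A - λI) = 0 gives eigenvalues λ = -4, 2, 4.
For λ=-4: eigenvector (1,2,4).
For λ=2: eigenvector (0,1,0).
For λ=4: eigenvector (0,0,1).
General solution: K_1e^(-4t)(1,2,4) + K_2e^(2t)(0,1,0) + K_3e^(4t)(0,0,1).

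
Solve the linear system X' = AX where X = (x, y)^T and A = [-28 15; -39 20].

Coefficient matrix A = [[-28, 15], [-39, 20]].
Characteristic polynomial det(A - λI) = λ^2 + 8λ + 25 = 0.
Eigenvalues λ = -4 ± 3i (complex conjugate pair).
For λ=-4+3i: an eigenvector is (1,2) - i(2,3) = (1 - 2i, 2 - 3i).
A real fundamental pair from Re and Im of e^((-4+3i)t)v: X_1 = e^(-4t)(cos(3t)·(1,2) + sin(3t)·(2,3)), X_2 = e^(-4t)(sin(3t)·(1,2) - cos(3t)·(2,3)).
General solution: c_1X_1 + c_2X_2.

x(t) = 2c_1e^(-4t)sin(3t) + c_1e^(-4t)cos(3t) + c_2e^(-4t)sin(3t) - 2c_2e^(-4t)cos(3t), y(t) = 3c_1e^(-4t)sin(3t) + 2c_1e^(-4t)cos(3t) + 2c_2e^(-4t)sin(3t) - 3c_2e^(-4t)cos(3t)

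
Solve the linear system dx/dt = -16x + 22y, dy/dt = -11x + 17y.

x(t) = 2C_1e^(-5t) + C_2e^(6t), y(t) = C_1e^(-5t) + C_2e^(6t)

Coefficient matrix A = [[-16, 22], [-11, 17]].
Characteristic polynomial det(A - λI) = λ^2 - λ - 30 = 0.
Eigenvalues λ = -5, 6.
For λ=-5: (A-λI) row 1 is [-11, 22], so an eigenvector is (2, 1).
For λ=6: (A-λI) row 1 is [-22, 22], so an eigenvector is (1, 1).
General solution: C_1e^(-5t)(2,1) + C_2e^(6t)(1,1).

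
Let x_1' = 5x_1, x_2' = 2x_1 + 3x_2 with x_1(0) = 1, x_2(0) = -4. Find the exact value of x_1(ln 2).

A = [[5,0],[2,3]]; eigenvalues λ = 3, 5.
Eigenvectors: (0,1) for λ=3, (-1,-1) for λ=5.
From the initial condition, c_1 = -5, c_2 = -1.
x_1(ln 2) = (-5)(2^3)(0) + (-1)(2^5)(-1) = 32.

32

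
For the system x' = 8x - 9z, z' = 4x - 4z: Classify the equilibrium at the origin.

A = [[8,-9],[4,-4]]; det(A-λI) = λ^2 - 4λ + 4.
repeated λ = 2 with a single eigenvector.

unstable improper node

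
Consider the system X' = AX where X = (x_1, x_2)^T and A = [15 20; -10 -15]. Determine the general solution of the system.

Coefficient matrix A = [[15, 20], [-10, -15]].
Characteristic polynomial det(A - λI) = λ^2 - 25 = 0.
Eigenvalues λ = 5, -5.
For λ=5: (A-λI) row 1 is [10, 20], so an eigenvector is (2, -1).
For λ=-5: (A-λI) row 1 is [20, 20], so an eigenvector is (1, -1).
General solution: K_1e^(5t)(2,-1) + K_2e^(-5t)(1,-1).

x_1(t) = 2K_1e^(5t) + K_2e^(-5t), x_2(t) = -K_1e^(5t) - K_2e^(-5t)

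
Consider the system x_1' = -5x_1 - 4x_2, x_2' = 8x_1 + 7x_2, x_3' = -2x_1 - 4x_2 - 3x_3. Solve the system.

x_1(t) = C_1e^(-t) - C_2e^(3t), x_2(t) = -C_1e^(-t) + 2C_2e^(3t), x_3(t) = C_1e^(-t) - C_2e^(3t) + C_3e^(-3t)

Coefficient matrix A = [[-5, -4, 0], [8, 7, 0], [-2, -4, -3]].
det(A - λI) = 0 gives eigenvalues λ = -1, 3, -3.
For λ=-1: eigenvector (1,-1,1).
For λ=3: eigenvector (-1,2,-1).
For λ=-3: eigenvector (0,0,1).
General solution: C_1e^(-t)(1,-1,1) + C_2e^(3t)(-1,2,-1) + C_3e^(-3t)(0,0,1).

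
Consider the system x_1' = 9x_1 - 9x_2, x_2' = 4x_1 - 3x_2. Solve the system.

x_1(t) = 3C_1e^(3t) + 3C_2te^(3t) + 2C_2e^(3t), x_2(t) = 2C_1e^(3t) + 2C_2te^(3t) + C_2e^(3t)

Coefficient matrix A = [[9, -9], [4, -3]].
Characteristic polynomial det(A - λI) = λ^2 - 6λ + 9 = 0.
Single eigenvalue λ = 3 with algebraic multiplicity 2.
Eigenvector v = (3,2); generalized eigenvector w with (A-λI)w=v is (2,1).
General solution: e^(3t)[C_1·v + C_2·(t·v + w)].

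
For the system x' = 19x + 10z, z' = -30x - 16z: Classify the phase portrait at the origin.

saddle

A = [[19,10],[-30,-16]]; det(A-λI) = λ^2 - 3λ - 4.
λ = 4, -1: opposite signs.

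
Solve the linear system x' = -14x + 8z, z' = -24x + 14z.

x(t) = 2c_1e^(-2t) + c_2e^(2t), z(t) = 3c_1e^(-2t) + 2c_2e^(2t)

Coefficient matrix A = [[-14, 8], [-24, 14]].
Characteristic polynomial det(A - λI) = λ^2 - 4 = 0.
Eigenvalues λ = -2, 2.
For λ=-2: (A-λI) row 1 is [-12, 8], so an eigenvector is (2, 3).
For λ=2: (A-λI) row 1 is [-16, 8], so an eigenvector is (1, 2).
General solution: c_1e^(-2t)(2,3) + c_2e^(2t)(1,2).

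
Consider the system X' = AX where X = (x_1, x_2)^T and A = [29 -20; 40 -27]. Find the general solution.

Coefficient matrix A = [[29, -20], [40, -27]].
Characteristic polynomial det(A - λI) = λ^2 - 2λ + 17 = 0.
Eigenvalues λ = 1 ± 4i (complex conjugate pair).
For λ=1+4i: an eigenvector is (1,1) - i(2,3) = (1 - 2i, 1 - 3i).
A real fundamental pair from Re and Im of e^((1+4i)t)v: X_1 = e^(t)(cos(4t)·(1,1) + sin(4t)·(2,3)), X_2 = e^(t)(sin(4t)·(1,1) - cos(4t)·(2,3)).
General solution: c_1X_1 + c_2X_2.

x_1(t) = 2c_1e^(t)sin(4t) + c_1e^(t)cos(4t) + c_2e^(t)sin(4t) - 2c_2e^(t)cos(4t), x_2(t) = 3c_1e^(t)sin(4t) + c_1e^(t)cos(4t) + c_2e^(t)sin(4t) - 3c_2e^(t)cos(4t)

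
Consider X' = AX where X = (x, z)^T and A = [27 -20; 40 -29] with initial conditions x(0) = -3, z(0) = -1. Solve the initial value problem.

Coefficient matrix A = [[27, -20], [40, -29]].
Characteristic polynomial det(A - λI) = λ^2 + 2λ + 17 = 0.
Eigenvalues λ = -1 ± 4i (complex conjugate pair).
For λ=-1+4i: an eigenvector is (1,1) - i(2,3) = (1 - 2i, 1 - 3i).
A real fundamental pair from Re and Im of e^((-1+4i)t)v: X_1 = e^(-t)(cos(4t)·(1,1) + sin(4t)·(2,3)), X_2 = e^(-t)(sin(4t)·(1,1) - cos(4t)·(2,3)).
General solution: C_1X_1 + C_2X_2.
Applying x(0)=-3, z(0)=-1 gives C_1=-7, C_2=-2.

x(t) = -16e^(-t)sin(4t) - 3e^(-t)cos(4t), z(t) = -23e^(-t)sin(4t) - e^(-t)cos(4t)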